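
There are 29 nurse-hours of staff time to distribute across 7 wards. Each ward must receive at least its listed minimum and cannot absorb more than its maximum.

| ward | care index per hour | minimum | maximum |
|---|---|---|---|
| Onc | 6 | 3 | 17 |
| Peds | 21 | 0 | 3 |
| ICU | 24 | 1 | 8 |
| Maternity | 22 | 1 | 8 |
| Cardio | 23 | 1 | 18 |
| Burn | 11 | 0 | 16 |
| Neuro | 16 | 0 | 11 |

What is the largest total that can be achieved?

623

Meeting every minimum uses 3+0+1+1+1+0+0 = 6 nurse-hours, leaving 23.
Rank by care index per hour: ICU 24 > Cardio 23 > Maternity 22 > Peds 21 > Neuro 16 > Burn 11 > Onc 6.
ICU: +7 to 8 (cap) → 16 left.
Cardio: +16 (room for 17) → 17. Pool exhausted.
Total = 6×3 + 24×8 + 22×1 + 23×17 = 623.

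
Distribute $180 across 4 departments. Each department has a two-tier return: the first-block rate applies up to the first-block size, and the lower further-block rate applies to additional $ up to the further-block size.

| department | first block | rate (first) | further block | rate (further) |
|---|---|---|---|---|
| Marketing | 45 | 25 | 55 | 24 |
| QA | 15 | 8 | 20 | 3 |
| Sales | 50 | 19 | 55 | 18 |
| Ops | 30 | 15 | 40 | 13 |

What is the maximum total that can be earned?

Order all 8 blocks by rate: Marketing/tier1 25 > Marketing/tier2 24 > Sales/tier1 19 > Sales/tier2 18 > Ops/tier1 15 > Ops/tier2 13 > QA/tier1 8 > QA/tier2 3.
Marketing/tier1 (25): +45 ; 135 left.
Marketing tier2 at 24: fill all 55 ; 80 left.
Sales tier1 at 19: fill all 50 ; 30 left.
30 remain; put them into Sales tier2 at 18.
Total = 25×45 + 24×55 + 19×50 + 18×30 = 3935.

3935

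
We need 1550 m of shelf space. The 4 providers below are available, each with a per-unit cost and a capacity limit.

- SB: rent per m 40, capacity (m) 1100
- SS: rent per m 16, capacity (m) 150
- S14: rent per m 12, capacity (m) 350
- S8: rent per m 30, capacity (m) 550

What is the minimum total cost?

43100

Use providers in increasing cost order.
S14 at 12: take all 350 m ; 1200 still needed.
SS (16): use full 150 ; 1050 m to go.
S8 at 30: take all 550 m ; 500 still needed.
SB (40): take the remaining 500 ; done.
Cost = 350×12 + 150×16 + 550×30 + 500×40 = 43100.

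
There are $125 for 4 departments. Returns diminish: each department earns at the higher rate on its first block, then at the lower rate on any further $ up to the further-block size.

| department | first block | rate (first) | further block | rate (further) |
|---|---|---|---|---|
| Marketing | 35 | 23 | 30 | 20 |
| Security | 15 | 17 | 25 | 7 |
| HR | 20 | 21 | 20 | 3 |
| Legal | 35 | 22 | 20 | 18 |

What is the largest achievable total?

2685

Order all 8 blocks by rate: Marketing/tier1 23 > Legal/tier1 22 > HR/tier1 21 > Marketing/tier2 20 > Legal/tier2 18 > Security/tier1 17 > Security/tier2 7 > HR/tier2 3.
Fill Marketing tier1 block (35 at 23) → 90 left.
Legal tier1 at 22: fill all 35 → 55 left.
HR tier1 at 21: fill all 20 → 35 left.
Marketing/tier2 (20): +30 → 5 left.
5 remain; put them into Legal tier2 at 18.
Total = 23×35 + 22×35 + 21×20 + 20×30 + 18×5 = 2685.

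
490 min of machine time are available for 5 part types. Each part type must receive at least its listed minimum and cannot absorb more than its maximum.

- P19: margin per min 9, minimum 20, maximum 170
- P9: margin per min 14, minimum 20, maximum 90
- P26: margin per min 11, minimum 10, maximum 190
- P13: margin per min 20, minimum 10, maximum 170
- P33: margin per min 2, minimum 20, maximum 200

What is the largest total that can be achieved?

6970

Meeting every minimum uses 20+20+10+10+20 = 80 min, leaving 410.
Rank by margin per min: P13 20 > P9 14 > P26 11 > P19 9 > P33 2.
P13: +160 to 170 (cap) — 250 left.
Give P9 70 more to hit its cap of 90 — 180 left.
P26 takes 180 more to reach its cap of 190 — 0 left.
Total = 9×20 + 14×90 + 11×190 + 20×170 + 2×20 = 6970.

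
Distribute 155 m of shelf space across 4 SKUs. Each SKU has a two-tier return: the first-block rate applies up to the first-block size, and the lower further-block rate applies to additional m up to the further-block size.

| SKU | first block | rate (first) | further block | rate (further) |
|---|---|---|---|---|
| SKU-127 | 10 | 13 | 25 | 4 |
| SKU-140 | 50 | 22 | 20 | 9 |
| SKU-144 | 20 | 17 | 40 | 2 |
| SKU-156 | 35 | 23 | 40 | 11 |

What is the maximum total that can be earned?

2815

Rank every tier by rate: SKU-156/tier1 23 > SKU-140/tier1 22 > SKU-144/tier1 17 > SKU-127/tier1 13 > SKU-156/tier2 11 > SKU-140/tier2 9 > SKU-127/tier2 4 > SKU-144/tier2 2.
SKU-156 tier1 at 23: fill all 35 ; 120 left.
SKU-140 tier1 at 22: fill all 50 ; 70 left.
Fill SKU-144 tier1 block (20 at 17) ; 50 left.
Fill SKU-127 tier1 block (10 at 13) ; 40 left.
Fill SKU-156 tier2 block (40 at 11) ; 0 left.
Total = 23×35 + 22×50 + 17×20 + 13×10 + 11×40 = 2815.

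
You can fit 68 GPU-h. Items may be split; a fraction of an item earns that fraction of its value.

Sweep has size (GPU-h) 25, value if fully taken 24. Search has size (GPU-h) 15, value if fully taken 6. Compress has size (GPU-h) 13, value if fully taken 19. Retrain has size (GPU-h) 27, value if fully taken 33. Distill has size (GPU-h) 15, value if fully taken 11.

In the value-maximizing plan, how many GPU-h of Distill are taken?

Rank by value-to-size ratio: Compress 19/13≈1.46, Retrain 33/27≈1.22, Sweep 24/25≈0.96, Distill 11/15≈0.733, Search 6/15≈0.4.
Take all of Compress (13 GPU-h, value 19) — 55 GPU-h left.
All 27 GPU-h of Retrain fit (value 33) — 28 remain.
Sweep: take in full, 25 GPU-h for value 24 — 3 left.
Fill the last 3 GPU-h with part of Distill: 3/15 of it earns 2.2.

3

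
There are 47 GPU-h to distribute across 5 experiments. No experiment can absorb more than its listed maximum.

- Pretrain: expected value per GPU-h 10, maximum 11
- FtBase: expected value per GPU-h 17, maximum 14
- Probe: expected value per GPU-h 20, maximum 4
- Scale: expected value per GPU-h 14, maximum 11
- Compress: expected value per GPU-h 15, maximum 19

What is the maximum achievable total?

Order the experiments by expected value per GPU-h: Probe 20 > FtBase 17 > Compress 15 > Scale 14 > Pretrain 10.
Probe: +4 to 4 (cap) — 43 left.
Give FtBase 14 to hit its cap of 14 — 29 left.
Give Compress 19 to hit its cap of 19 — 10 left.
Only 10 left; Scale takes them to reach 10.
Total = 17×14 + 20×4 + 14×10 + 15×19 = 743.

743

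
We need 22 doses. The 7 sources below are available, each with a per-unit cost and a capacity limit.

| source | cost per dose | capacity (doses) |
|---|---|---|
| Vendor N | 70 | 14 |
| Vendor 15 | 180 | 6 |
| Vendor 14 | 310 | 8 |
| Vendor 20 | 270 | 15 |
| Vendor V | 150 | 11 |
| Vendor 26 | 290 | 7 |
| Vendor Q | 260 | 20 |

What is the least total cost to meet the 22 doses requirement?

2180

Cheapest first:
Take 14 from Vendor N at 70 — need 8 more.
Vendor V at 150: take 8 of its 11 — requirement met.
Vendor 15, Vendor Q, Vendor 20, Vendor 26, Vendor 14: unused.
Cost = 14×70 + 8×150 = 2180.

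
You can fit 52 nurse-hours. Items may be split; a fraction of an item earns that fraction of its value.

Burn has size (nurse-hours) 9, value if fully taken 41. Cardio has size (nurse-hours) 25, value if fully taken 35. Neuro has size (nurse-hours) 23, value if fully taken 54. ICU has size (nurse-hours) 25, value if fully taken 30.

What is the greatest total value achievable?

123

Rank by value-to-size ratio: Burn 41/9≈4.56, Neuro 54/23≈2.35, Cardio 35/25≈1.4, ICU 30/25≈1.2.
All 9 nurse-hours of Burn fit (value 41) ; 43 remain.
All 23 nurse-hours of Neuro fit (value 54) ; 20 remain.
20 nurse-hours left: a 20/25 share of Cardio gives 35×20/25 = 28.
Total value = 123.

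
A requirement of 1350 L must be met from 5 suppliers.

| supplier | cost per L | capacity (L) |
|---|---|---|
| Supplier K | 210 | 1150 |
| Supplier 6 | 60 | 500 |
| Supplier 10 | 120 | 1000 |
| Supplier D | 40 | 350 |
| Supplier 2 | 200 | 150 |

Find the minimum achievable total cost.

Use suppliers in increasing cost order.
Take 350 from Supplier D at 40 — need 1000 more.
Supplier 6 at 60: take all 500 L — 500 still needed.
Supplier 10 at 120: take 500 of its 1000 — requirement met.
Supplier 2, Supplier K: unused.
Cost = 350×40 + 500×60 + 500×120 = 104000.

104000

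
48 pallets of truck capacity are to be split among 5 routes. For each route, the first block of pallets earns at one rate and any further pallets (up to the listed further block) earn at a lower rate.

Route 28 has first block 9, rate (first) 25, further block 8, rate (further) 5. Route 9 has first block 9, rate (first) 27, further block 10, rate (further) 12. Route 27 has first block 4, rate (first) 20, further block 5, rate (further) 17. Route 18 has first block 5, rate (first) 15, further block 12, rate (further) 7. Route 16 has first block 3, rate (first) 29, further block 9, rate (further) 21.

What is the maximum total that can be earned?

1032

Rank every tier by rate: Route 16/first 29 > Route 9/first 27 > Route 28/first 25 > Route 16/second 21 > Route 27/first 20 > Route 27/second 17 > Route 18/first 15 > Route 9/second 12 > Route 18/second 7 > Route 28/second 5.
Route 16 first at 29: fill all 3 — 45 left.
Route 9 first at 27: fill all 9 — 36 left.
Route 28 first at 25: fill all 9 — 27 left.
Route 16/second (21): +9 — 18 left.
Fill Route 27 first block (4 at 20) — 14 left.
Fill Route 27 second block (5 at 17) — 9 left.
Route 18/first (15): +5 — 4 left.
Route 9/second: +4 of 10 at 12; pool empty.
Total = 29×3 + 27×9 + 25×9 + 21×9 + 20×4 + 17×5 + 15×5 + 12×4 = 1032.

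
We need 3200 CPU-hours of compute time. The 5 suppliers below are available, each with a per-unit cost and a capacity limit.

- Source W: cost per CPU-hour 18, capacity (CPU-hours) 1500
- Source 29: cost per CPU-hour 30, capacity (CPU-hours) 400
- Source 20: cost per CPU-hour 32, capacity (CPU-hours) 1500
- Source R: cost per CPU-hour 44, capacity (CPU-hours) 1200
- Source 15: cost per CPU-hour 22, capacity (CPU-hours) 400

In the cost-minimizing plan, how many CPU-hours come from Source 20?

900

Fill from the cheapest supplier first.
Source W (18): use full 1500 — 1700 CPU-hours to go.
Source 15 at 22: take all 400 CPU-hours — 1300 still needed.
Source 29 at 30: take all 400 CPU-hours — 900 still needed.
Source 20 (32): take the remaining 900 — done.
Source R: unused.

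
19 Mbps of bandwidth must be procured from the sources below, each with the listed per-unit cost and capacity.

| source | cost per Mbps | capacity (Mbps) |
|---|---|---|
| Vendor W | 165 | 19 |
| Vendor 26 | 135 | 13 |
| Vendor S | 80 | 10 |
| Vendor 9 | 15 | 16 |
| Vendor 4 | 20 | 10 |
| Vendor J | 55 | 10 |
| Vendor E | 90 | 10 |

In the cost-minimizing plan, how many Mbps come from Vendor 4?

3

Cheapest first:
Vendor 9 at 15: take all 16 Mbps → 3 still needed.
Vendor 4 at 20: take 3 of its 10 → requirement met.
Vendor J, Vendor S, Vendor E, Vendor 26, Vendor W: unused.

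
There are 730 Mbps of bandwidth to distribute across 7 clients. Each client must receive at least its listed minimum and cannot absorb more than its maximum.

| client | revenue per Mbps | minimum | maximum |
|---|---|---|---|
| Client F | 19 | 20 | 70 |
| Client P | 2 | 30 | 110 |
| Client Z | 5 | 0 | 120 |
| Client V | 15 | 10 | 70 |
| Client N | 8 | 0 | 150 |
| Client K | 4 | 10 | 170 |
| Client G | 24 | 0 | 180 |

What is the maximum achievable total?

9000

Meeting every minimum uses 20+30+0+10+0+10+0 = 70 Mbps, leaving 660.
Order the clients by revenue per Mbps: Client G 24 > Client F 19 > Client V 15 > Client N 8 > Client Z 5 > Client K 4 > Client P 2.
Give Client G 180 more to hit its cap of 180 — 480 left.
Give Client F 50 more to hit its cap of 70 — 430 left.
Client V: +60 to 70 (cap) — 370 left.
Give Client N 150 more to hit its cap of 150 — 220 left.
Give Client Z 120 more to hit its cap of 120 — 100 left.
Client K has room for 160 more but only 100 remain, so it gets 110.
Total = 19×70 + 2×30 + 5×120 + 15×70 + 8×150 + 4×110 + 24×180 = 9000.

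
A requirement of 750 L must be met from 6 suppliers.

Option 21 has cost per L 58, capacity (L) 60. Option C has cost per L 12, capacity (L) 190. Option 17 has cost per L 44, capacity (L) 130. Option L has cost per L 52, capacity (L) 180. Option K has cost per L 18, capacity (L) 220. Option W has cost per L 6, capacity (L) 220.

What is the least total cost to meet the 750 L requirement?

12840

Cheapest first:
Option W at 6: take all 220 L → 530 still needed.
Option C (12): use full 190 → 340 L to go.
Option K at 18: take all 220 L → 120 still needed.
Option 17 at 44: take 120 of its 130 → requirement met.
Option L, Option 21: unused.
Cost = 220×6 + 190×12 + 220×18 + 120×44 = 12840.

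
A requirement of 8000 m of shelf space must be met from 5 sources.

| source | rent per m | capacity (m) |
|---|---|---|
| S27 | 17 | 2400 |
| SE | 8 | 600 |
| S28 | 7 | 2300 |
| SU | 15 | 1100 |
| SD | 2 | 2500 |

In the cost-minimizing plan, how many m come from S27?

Fill from the cheapest source first.
Take 2500 from SD at 2 — need 5500 more.
S28 at 7: take all 2300 m — 3200 still needed.
SE at 8: take all 600 m — 2600 still needed.
SU (15): use full 1100 — 1500 m to go.
S27 (17): take the remaining 1500 — done.

1500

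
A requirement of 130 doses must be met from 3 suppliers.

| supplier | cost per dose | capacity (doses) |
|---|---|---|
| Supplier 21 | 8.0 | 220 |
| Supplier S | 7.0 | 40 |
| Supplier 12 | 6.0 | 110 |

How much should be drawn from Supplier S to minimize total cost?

20

Use suppliers in increasing cost order.
Supplier 12 (6.0): use full 110 ; 20 doses to go.
Take 20 from Supplier S at 7.0 to finish.
Supplier 21: unused.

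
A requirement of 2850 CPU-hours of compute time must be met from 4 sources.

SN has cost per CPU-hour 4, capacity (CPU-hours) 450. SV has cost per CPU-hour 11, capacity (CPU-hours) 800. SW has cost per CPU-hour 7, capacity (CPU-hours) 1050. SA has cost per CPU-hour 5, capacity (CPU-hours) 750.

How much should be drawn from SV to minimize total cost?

600

Use sources in increasing cost order.
SN (4): use full 450 → 2400 CPU-hours to go.
Take 750 from SA at 5 → need 1650 more.
Take 1050 from SW at 7 → need 600 more.
SV (11): take the remaining 600 → done.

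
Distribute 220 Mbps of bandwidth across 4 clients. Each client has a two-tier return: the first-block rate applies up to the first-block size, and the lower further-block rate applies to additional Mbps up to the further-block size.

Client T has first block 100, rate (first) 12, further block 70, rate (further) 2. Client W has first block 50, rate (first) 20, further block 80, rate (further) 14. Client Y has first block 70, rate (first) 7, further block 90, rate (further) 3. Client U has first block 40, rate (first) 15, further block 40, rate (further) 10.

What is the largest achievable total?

Order all 8 blocks by rate: Client W/tier1 20 > Client U/tier1 15 > Client W/tier2 14 > Client T/tier1 12 > Client U/tier2 10 > Client Y/tier1 7 > Client Y/tier2 3 > Client T/tier2 2.
Client W/tier1 (20): +50 → 170 left.
Client U/tier1 (15): +40 → 130 left.
Fill Client W tier2 block (80 at 14) → 50 left.
Client T tier1 at 12: only 50 left, fill 50.
Total = 20×50 + 15×40 + 14×80 + 12×50 = 3320.

3320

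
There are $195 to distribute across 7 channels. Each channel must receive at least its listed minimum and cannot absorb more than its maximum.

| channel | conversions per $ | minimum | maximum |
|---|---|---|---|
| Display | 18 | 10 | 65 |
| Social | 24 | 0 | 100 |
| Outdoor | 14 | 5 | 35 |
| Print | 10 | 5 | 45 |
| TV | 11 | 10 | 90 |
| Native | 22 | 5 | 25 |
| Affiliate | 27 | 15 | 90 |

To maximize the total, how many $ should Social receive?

Meeting every minimum uses 10+0+5+5+10+5+15 = 50 $, leaving 145.
Order the channels by conversions per $: Affiliate 27 > Social 24 > Native 22 > Display 18 > Outdoor 14 > TV 11 > Print 10.
Give Affiliate 75 more to hit its cap of 90 ; 70 left.
Social: +70 (room for 100) → 70. Pool exhausted.

70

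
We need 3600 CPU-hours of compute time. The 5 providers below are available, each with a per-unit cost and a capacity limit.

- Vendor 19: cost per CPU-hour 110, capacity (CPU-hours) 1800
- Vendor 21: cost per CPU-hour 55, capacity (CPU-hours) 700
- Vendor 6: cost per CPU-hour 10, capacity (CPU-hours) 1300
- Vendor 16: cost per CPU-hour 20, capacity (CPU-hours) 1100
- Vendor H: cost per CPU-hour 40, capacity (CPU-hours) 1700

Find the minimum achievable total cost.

83000

Cheapest first:
Vendor 6 (10): use full 1300 → 2300 CPU-hours to go.
Vendor 16 at 20: take all 1100 CPU-hours → 1200 still needed.
Take 1200 from Vendor H at 40 to finish.
Vendor 21, Vendor 19: unused.
Cost = 1300×10 + 1100×20 + 1200×40 = 83000.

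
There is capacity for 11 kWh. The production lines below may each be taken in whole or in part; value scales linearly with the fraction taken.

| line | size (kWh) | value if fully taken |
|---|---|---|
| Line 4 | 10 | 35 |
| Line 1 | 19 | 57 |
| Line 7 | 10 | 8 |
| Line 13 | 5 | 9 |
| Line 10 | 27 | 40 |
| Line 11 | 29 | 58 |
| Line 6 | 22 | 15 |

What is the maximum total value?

38

Best value per unit of size first: Line 4 35/10≈3.5, Line 1 57/19≈3, Line 11 58/29≈2, Line 13 9/5≈1.8, Line 10 40/27≈1.48, Line 7 8/10≈0.8, Line 6 15/22≈0.682.
Take all of Line 4 (10 kWh, value 35) — 1 kWh left.
1 kWh left: a 1/19 share of Line 1 gives 57×1/19 = 3.
Total value = 38.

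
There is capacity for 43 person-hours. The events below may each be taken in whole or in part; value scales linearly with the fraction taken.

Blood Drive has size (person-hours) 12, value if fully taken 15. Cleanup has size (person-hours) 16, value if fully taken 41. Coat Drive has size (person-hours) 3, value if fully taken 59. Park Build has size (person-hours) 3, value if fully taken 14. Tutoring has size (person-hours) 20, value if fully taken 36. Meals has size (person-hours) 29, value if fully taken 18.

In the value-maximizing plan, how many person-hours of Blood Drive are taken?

Best value per unit of size first: Coat Drive 59/3≈19.7, Park Build 14/3≈4.67, Cleanup 41/16≈2.56, Tutoring 36/20≈1.8, Blood Drive 15/12≈1.25, Meals 18/29≈0.621.
Coat Drive: take in full, 3 person-hours for value 59 — 40 left.
Take all of Park Build (3 person-hours, value 14) — 37 person-hours left.
All 16 person-hours of Cleanup fit (value 41) — 21 remain.
Tutoring: take in full, 20 person-hours for value 36 — 1 left.
1 person-hours left: a 1/12 share of Blood Drive gives 15×1/12 = 1.25.

1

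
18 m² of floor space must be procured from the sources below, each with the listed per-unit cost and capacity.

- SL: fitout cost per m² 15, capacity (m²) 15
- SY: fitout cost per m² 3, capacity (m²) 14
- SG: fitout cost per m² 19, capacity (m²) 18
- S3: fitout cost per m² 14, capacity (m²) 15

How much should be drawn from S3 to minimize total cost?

Use sources in increasing cost order.
SY at 3: take all 14 m² — 4 still needed.
Take 4 from S3 at 14 to finish.
SL, SG: unused.

4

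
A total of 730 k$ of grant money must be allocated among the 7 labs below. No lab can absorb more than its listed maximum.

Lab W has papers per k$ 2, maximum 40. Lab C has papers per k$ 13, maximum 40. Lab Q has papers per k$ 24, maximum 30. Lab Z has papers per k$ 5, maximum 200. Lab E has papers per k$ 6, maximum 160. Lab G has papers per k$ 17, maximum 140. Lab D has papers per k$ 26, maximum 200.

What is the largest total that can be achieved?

10580

Order the labs by papers per k$: Lab D 26 > Lab Q 24 > Lab G 17 > Lab C 13 > Lab E 6 > Lab Z 5 > Lab W 2.
Lab D: +200 to 200 (cap) ; 530 left.
Lab Q takes 30 to reach its cap of 30 ; 500 left.
Give Lab G 140 to hit its cap of 140 ; 360 left.
Give Lab C 40 to hit its cap of 40 ; 320 left.
Give Lab E 160 to hit its cap of 160 ; 160 left.
Lab Z has room for 200 but only 160 remain, so it gets 160.
Total = 13×40 + 24×30 + 5×160 + 6×160 + 17×140 + 26×200 = 10580.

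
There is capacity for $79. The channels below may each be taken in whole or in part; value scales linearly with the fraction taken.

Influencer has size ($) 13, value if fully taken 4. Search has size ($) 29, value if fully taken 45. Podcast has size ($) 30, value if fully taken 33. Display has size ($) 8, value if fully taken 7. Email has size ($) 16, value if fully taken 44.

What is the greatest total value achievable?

Best value per unit of size first: Email 44/16≈2.75, Search 45/29≈1.55, Podcast 33/30≈1.1, Display 7/8≈0.875, Influencer 4/13≈0.308.
Take all of Email (16 $, value 44) ; 63 $ left.
Search: take in full, 29 $ for value 45 ; 34 left.
Take all of Podcast (30 $, value 33) ; 4 $ left.
4 $ left: a 4/8 share of Display gives 7×4/8 = 3.5.
Total value = 125.5.

125.5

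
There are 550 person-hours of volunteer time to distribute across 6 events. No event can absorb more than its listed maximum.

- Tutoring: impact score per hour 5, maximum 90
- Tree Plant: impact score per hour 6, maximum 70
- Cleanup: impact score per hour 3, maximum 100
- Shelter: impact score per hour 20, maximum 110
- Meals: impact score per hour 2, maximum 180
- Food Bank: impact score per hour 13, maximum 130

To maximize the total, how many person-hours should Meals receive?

50

Order the events by impact score per hour: Shelter 20 > Food Bank 13 > Tree Plant 6 > Tutoring 5 > Cleanup 3 > Meals 2.
Shelter: +110 to 110 (cap) ; 440 left.
Food Bank takes 130 to reach its cap of 130 ; 310 left.
Tree Plant takes 70 to reach its cap of 70 ; 240 left.
Give Tutoring 90 to hit its cap of 90 ; 150 left.
Give Cleanup 100 to hit its cap of 100 ; 50 left.
Only 50 left; Meals takes them to reach 50.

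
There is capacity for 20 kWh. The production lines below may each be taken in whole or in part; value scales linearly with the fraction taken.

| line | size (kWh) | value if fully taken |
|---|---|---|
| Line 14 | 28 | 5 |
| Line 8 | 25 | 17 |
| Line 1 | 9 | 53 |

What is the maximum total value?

60.48

Best value per unit of size first: Line 1 53/9≈5.89, Line 8 17/25≈0.68, Line 14 5/28≈0.179.
All 9 kWh of Line 1 fit (value 53) — 11 remain.
Fill the last 11 kWh with part of Line 8: 11/25 of it earns 7.48.
Total value = 60.48.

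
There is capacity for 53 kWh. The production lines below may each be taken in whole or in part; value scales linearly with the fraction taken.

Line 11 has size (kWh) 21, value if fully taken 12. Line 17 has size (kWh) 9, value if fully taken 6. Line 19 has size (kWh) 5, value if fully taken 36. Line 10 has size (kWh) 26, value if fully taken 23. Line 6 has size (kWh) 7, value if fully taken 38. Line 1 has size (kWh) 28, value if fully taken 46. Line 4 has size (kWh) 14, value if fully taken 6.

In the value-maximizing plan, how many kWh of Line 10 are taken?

Sort by value density: Line 19 36/5≈7.2, Line 6 38/7≈5.43, Line 1 46/28≈1.64, Line 10 23/26≈0.885, Line 17 6/9≈0.667, Line 11 12/21≈0.571, Line 4 6/14≈0.429.
Take all of Line 19 (5 kWh, value 36) — 48 kWh left.
Take all of Line 6 (7 kWh, value 38) — 41 kWh left.
Line 1: take in full, 28 kWh for value 46 — 13 left.
Only 13 kWh remain; take 13/26 of Line 10 for value 23×13/26 = 11.5.

13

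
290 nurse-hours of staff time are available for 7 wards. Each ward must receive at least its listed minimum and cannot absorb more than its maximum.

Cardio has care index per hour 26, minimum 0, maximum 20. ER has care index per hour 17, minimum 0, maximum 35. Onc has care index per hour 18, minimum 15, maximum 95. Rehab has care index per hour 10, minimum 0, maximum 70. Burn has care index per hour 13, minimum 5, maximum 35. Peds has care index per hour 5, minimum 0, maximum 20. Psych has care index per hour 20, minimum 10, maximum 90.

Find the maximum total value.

Meeting every minimum uses 0+0+15+0+5+0+10 = 30 nurse-hours, leaving 260.
Order the wards by care index per hour: Cardio 26 > Psych 20 > Onc 18 > ER 17 > Burn 13 > Rehab 10 > Peds 5.
Cardio takes 20 more to reach its cap of 20 ; 240 left.
Psych takes 80 more to reach its cap of 90 ; 160 left.
Give Onc 80 more to hit its cap of 95 ; 80 left.
Give ER 35 more to hit its cap of 35 ; 45 left.
Give Burn 30 more to hit its cap of 35 ; 15 left.
Rehab: +15 (room for 70) → 15. Pool exhausted.
Total = 26×20 + 17×35 + 18×95 + 10×15 + 13×35 + 20×90 = 5230.

5230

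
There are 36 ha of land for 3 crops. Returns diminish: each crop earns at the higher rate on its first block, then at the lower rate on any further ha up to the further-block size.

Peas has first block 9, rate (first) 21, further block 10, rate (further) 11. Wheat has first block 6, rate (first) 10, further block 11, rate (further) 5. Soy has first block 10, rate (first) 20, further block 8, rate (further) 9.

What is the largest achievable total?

568

Treat each block as its own option and order by rate: Peas/first 21 > Soy/first 20 > Peas/second 11 > Wheat/first 10 > Soy/second 9 > Wheat/second 5.
Peas/first (21): +9 → 27 left.
Soy first at 20: fill all 10 → 17 left.
Peas/second (11): +10 → 7 left.
Fill Wheat first block (6 at 10) → 1 left.
Soy/second: +1 of 8 at 9; pool empty.
Total = 21×9 + 20×10 + 11×10 + 10×6 + 9×1 = 568.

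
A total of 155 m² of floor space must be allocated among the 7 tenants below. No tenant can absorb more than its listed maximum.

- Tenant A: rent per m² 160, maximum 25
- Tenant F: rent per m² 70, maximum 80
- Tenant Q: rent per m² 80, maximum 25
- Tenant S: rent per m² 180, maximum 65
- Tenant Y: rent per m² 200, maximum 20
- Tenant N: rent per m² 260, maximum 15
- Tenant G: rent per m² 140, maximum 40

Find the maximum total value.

Order the tenants by rent per m²: Tenant N 260 > Tenant Y 200 > Tenant S 180 > Tenant A 160 > Tenant G 140 > Tenant Q 80 > Tenant F 70.
Tenant N takes 15 to reach its cap of 15 ; 140 left.
Tenant Y: +20 to 20 (cap) ; 120 left.
Tenant S: +65 to 65 (cap) ; 55 left.
Tenant A takes 25 to reach its cap of 25 ; 30 left.
Only 30 left; Tenant G takes them to reach 30.
Total = 160×25 + 180×65 + 200×20 + 260×15 + 140×30 = 27800.

27800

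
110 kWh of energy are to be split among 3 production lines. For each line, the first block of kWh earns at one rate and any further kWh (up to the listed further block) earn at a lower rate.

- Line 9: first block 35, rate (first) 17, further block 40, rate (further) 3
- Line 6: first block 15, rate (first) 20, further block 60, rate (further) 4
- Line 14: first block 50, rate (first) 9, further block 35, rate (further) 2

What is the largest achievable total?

Rank every tier by rate: Line 6/tier1 20 > Line 9/tier1 17 > Line 14/tier1 9 > Line 6/tier2 4 > Line 9/tier2 3 > Line 14/tier2 2.
Line 6/tier1 (20): +15 ; 95 left.
Fill Line 9 tier1 block (35 at 17) ; 60 left.
Fill Line 14 tier1 block (50 at 9) ; 10 left.
Line 6 tier2 at 4: only 10 left, fill 10.
Total = 20×15 + 17×35 + 9×50 + 4×10 = 1385.

1385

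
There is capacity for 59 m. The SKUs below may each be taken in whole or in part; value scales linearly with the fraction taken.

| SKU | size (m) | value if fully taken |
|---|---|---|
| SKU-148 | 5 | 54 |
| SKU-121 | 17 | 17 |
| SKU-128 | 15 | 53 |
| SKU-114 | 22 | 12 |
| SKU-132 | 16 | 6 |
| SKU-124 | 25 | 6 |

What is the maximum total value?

136

Rank by value-to-size ratio: SKU-148 54/5≈10.8, SKU-128 53/15≈3.53, SKU-121 17/17≈1, SKU-114 12/22≈0.545, SKU-132 6/16≈0.375, SKU-124 6/25≈0.24.
SKU-148: take in full, 5 m for value 54 → 54 left.
Take all of SKU-128 (15 m, value 53) → 39 m left.
SKU-121: take in full, 17 m for value 17 → 22 left.
Take all of SKU-114 (22 m, value 12) → 0 m left.
Total value = 136.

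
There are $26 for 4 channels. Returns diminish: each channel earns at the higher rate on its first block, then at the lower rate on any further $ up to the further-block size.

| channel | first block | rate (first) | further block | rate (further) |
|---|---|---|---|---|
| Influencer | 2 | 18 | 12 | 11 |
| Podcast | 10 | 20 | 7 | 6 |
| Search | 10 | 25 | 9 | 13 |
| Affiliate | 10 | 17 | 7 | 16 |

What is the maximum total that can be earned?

554

Order all 8 blocks by rate: Search/first 25 > Podcast/first 20 > Influencer/first 18 > Affiliate/first 17 > Affiliate/second 16 > Search/second 13 > Influencer/second 11 > Podcast/second 6.
Fill Search first block (10 at 25) ; 16 left.
Podcast first at 20: fill all 10 ; 6 left.
Influencer/first (18): +2 ; 4 left.
Affiliate/first: +4 of 10 at 17; pool empty.
Total = 25×10 + 20×10 + 18×2 + 17×4 = 554.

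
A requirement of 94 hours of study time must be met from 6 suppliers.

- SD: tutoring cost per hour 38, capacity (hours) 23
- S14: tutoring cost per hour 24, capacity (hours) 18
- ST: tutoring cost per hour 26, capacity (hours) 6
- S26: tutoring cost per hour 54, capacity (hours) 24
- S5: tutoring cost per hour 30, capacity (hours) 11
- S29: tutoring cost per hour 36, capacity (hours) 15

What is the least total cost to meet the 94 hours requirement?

Use suppliers in increasing cost order.
Take 18 from S14 at 24 — need 76 more.
ST (26): use full 6 — 70 hours to go.
Take 11 from S5 at 30 — need 59 more.
Take 15 from S29 at 36 — need 44 more.
Take 23 from SD at 38 — need 21 more.
S26 at 54: take 21 of its 24 — requirement met.
Cost = 18×24 + 6×26 + 11×30 + 15×36 + 23×38 + 21×54 = 3466.

3466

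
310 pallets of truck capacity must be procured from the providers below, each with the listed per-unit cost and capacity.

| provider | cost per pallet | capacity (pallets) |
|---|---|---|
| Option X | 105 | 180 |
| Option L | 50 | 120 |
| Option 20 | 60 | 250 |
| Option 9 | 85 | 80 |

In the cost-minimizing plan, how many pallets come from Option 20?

190

Use providers in increasing cost order.
Option L (50): use full 120 → 190 pallets to go.
Take 190 from Option 20 at 60 to finish.
Option 9, Option X: unused.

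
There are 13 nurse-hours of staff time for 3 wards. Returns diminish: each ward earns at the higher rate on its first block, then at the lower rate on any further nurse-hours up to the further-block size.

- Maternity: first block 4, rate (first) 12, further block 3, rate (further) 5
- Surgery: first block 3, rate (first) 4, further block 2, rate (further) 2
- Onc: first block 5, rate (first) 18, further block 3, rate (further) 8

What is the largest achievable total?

167

Order all 6 blocks by rate: Onc/T1 18 > Maternity/T1 12 > Onc/T2 8 > Maternity/T2 5 > Surgery/T1 4 > Surgery/T2 2.
Fill Onc T1 block (5 at 18) → 8 left.
Fill Maternity T1 block (4 at 12) → 4 left.
Fill Onc T2 block (3 at 8) → 1 left.
Maternity/T2: +1 of 3 at 5; pool empty.
Total = 18×5 + 12×4 + 8×3 + 5×1 = 167.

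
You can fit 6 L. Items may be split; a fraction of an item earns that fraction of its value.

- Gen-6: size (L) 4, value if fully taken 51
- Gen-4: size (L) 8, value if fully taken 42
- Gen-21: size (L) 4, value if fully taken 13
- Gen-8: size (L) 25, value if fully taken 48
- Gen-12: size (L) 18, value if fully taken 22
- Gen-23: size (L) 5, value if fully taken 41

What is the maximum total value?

Sort by value density: Gen-6 51/4≈12.8, Gen-23 41/5≈8.2, Gen-4 42/8≈5.25, Gen-21 13/4≈3.25, Gen-8 48/25≈1.92, Gen-12 22/18≈1.22.
Take all of Gen-6 (4 L, value 51) → 2 L left.
Fill the last 2 L with part of Gen-23: 2/5 of it earns 16.4.
Total value = 67.4.

67.4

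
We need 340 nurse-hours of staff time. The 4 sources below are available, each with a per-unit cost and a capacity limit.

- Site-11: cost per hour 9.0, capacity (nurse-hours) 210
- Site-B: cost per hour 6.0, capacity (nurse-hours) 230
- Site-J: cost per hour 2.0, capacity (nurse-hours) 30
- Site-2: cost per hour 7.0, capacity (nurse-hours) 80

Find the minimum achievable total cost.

2000

Fill from the cheapest source first.
Site-J at 2.0: take all 30 nurse-hours ; 310 still needed.
Site-B (6.0): use full 230 ; 80 nurse-hours to go.
Site-2 (7.0): use full 80 ; 0 nurse-hours to go.
Site-11: unused.
Cost = 30×2.0 + 230×6.0 + 80×7.0 = 2000.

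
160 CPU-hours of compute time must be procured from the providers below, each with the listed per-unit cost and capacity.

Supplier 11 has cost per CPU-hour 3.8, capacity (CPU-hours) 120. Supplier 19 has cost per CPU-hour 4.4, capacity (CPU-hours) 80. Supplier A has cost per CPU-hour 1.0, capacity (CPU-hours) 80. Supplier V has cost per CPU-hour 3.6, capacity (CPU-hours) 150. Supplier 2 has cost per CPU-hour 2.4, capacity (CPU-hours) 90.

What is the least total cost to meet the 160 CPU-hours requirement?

272

Use providers in increasing cost order.
Supplier A (1.0): use full 80 → 80 CPU-hours to go.
Supplier 2 (2.4): take the remaining 80 → done.
Supplier V, Supplier 11, Supplier 19: unused.
Cost = 80×1.0 + 80×2.4 = 272.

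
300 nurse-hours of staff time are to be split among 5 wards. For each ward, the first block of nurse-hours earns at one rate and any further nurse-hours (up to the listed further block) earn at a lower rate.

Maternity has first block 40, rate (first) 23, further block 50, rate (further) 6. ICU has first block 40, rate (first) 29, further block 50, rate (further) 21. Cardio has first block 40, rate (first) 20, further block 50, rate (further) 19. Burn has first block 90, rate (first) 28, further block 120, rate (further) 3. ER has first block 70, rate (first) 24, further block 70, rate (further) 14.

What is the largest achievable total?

Order all 10 blocks by rate: ICU/tier1 29 > Burn/tier1 28 > ER/tier1 24 > Maternity/tier1 23 > ICU/tier2 21 > Cardio/tier1 20 > Cardio/tier2 19 > ER/tier2 14 > Maternity/tier2 6 > Burn/tier2 3.
ICU/tier1 (29): +40 → 260 left.
Burn/tier1 (28): +90 → 170 left.
Fill ER tier1 block (70 at 24) → 100 left.
Maternity/tier1 (23): +40 → 60 left.
Fill ICU tier2 block (50 at 21) → 10 left.
10 remain; put them into Cardio tier1 at 20.
Total = 29×40 + 28×90 + 24×70 + 23×40 + 21×50 + 20×10 = 7530.

7530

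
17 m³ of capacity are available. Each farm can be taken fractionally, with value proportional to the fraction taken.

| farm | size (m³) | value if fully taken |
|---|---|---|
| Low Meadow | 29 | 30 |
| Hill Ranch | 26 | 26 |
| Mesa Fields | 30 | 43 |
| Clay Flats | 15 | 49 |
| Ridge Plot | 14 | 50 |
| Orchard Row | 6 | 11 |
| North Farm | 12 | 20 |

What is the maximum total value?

59.8

Sort by value density: Ridge Plot 50/14≈3.57, Clay Flats 49/15≈3.27, Orchard Row 11/6≈1.83, North Farm 20/12≈1.67, Mesa Fields 43/30≈1.43, Low Meadow 30/29≈1.03, Hill Ranch 26/26≈1.
All 14 m³ of Ridge Plot fit (value 50) → 3 remain.
Only 3 m³ remain; take 3/15 of Clay Flats for value 49×3/15 = 9.8.
Total value = 59.8.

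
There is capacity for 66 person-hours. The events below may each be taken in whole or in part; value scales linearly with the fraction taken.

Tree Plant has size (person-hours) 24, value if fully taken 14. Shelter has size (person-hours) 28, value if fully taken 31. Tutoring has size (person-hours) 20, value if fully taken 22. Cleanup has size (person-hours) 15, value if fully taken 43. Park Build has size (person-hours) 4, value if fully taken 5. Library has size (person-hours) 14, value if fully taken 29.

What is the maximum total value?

Best value per unit of size first: Cleanup 43/15≈2.87, Library 29/14≈2.07, Park Build 5/4≈1.25, Shelter 31/28≈1.11, Tutoring 22/20≈1.1, Tree Plant 14/24≈0.583.
Cleanup: take in full, 15 person-hours for value 43 → 51 left.
Take all of Library (14 person-hours, value 29) → 37 person-hours left.
Park Build: take in full, 4 person-hours for value 5 → 33 left.
Shelter: take in full, 28 person-hours for value 31 → 5 left.
Only 5 person-hours remain; take 5/20 of Tutoring for value 22×5/20 = 5.5.
Total value = 113.5.

113.5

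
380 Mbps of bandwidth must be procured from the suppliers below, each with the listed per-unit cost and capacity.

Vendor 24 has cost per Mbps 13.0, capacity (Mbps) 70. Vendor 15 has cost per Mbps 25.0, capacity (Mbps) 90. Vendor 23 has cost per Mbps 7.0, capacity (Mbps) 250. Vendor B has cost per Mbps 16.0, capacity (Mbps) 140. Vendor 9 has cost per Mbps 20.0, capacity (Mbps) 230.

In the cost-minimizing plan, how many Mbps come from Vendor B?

60

Cheapest first:
Vendor 23 at 7.0: take all 250 Mbps — 130 still needed.
Vendor 24 at 13.0: take all 70 Mbps — 60 still needed.
Take 60 from Vendor B at 16.0 to finish.
Vendor 9, Vendor 15: unused.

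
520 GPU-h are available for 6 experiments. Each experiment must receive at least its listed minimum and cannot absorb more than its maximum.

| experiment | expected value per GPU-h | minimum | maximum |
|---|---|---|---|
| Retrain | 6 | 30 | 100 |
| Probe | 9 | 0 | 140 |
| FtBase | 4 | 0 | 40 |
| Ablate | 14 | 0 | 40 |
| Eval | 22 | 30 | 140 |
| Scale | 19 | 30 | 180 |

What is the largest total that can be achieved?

Meeting every minimum uses 30+0+0+0+30+30 = 90 GPU-h, leaving 430.
Highest expected value per GPU-h first: Eval 22 > Scale 19 > Ablate 14 > Probe 9 > Retrain 6 > FtBase 4.
Give Eval 110 more to hit its cap of 140 → 320 left.
Scale takes 150 more to reach its cap of 180 → 170 left.
Ablate: +40 to 40 (cap) → 130 left.
Probe: +130 (room for 140) → 130. Pool exhausted.
Total = 6×30 + 9×130 + 14×40 + 22×140 + 19×180 = 8410.

8410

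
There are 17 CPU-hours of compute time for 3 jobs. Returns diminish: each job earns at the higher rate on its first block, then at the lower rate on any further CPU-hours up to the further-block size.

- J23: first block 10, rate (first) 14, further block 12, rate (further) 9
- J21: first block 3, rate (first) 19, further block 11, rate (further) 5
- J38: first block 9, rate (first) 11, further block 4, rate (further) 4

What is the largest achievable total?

Rank every tier by rate: J21/first 19 > J23/first 14 > J38/first 11 > J23/second 9 > J21/second 5 > J38/second 4.
J21/first (19): +3 → 14 left.
Fill J23 first block (10 at 14) → 4 left.
J38 first at 11: only 4 left, fill 4.
Total = 19×3 + 14×10 + 11×4 = 241.

241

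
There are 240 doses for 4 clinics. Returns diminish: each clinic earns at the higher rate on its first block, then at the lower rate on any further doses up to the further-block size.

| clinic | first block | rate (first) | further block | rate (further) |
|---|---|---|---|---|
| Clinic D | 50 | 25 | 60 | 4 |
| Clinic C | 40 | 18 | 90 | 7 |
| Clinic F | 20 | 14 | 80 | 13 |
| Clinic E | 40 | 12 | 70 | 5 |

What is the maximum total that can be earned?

3840

Treat each block as its own option and order by rate: Clinic D/first 25 > Clinic C/first 18 > Clinic F/first 14 > Clinic F/second 13 > Clinic E/first 12 > Clinic C/second 7 > Clinic E/second 5 > Clinic D/second 4.
Clinic D/first (25): +50 → 190 left.
Fill Clinic C first block (40 at 18) → 150 left.
Fill Clinic F first block (20 at 14) → 130 left.
Fill Clinic F second block (80 at 13) → 50 left.
Fill Clinic E first block (40 at 12) → 10 left.
10 remain; put them into Clinic C second at 7.
Total = 25×50 + 18×40 + 14×20 + 13×80 + 12×40 + 7×10 = 3840.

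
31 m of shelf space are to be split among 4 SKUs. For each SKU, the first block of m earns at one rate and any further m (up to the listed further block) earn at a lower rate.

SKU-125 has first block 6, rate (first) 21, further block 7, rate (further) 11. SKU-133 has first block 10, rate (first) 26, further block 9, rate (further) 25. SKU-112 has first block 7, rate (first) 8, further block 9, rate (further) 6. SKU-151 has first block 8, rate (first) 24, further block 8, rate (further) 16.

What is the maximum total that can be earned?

761

Treat each block as its own option and order by rate: SKU-133/T1 26 > SKU-133/T2 25 > SKU-151/T1 24 > SKU-125/T1 21 > SKU-151/T2 16 > SKU-125/T2 11 > SKU-112/T1 8 > SKU-112/T2 6.
SKU-133 T1 at 26: fill all 10 ; 21 left.
Fill SKU-133 T2 block (9 at 25) ; 12 left.
Fill SKU-151 T1 block (8 at 24) ; 4 left.
4 remain; put them into SKU-125 T1 at 21.
Total = 26×10 + 25×9 + 24×8 + 21×4 = 761.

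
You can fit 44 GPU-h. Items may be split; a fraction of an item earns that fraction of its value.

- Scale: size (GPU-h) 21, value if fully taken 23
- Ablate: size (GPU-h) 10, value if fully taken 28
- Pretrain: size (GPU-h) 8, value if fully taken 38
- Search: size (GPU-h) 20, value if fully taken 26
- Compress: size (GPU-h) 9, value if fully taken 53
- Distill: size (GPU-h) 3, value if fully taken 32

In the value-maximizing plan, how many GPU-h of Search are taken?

14

Rank by value-to-size ratio: Distill 32/3≈10.7, Compress 53/9≈5.89, Pretrain 38/8≈4.75, Ablate 28/10≈2.8, Search 26/20≈1.3, Scale 23/21≈1.1.
Distill: take in full, 3 GPU-h for value 32 ; 41 left.
Take all of Compress (9 GPU-h, value 53) ; 32 GPU-h left.
Pretrain: take in full, 8 GPU-h for value 38 ; 24 left.
Ablate: take in full, 10 GPU-h for value 28 ; 14 left.
Fill the last 14 GPU-h with part of Search: 14/20 of it earns 18.2.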